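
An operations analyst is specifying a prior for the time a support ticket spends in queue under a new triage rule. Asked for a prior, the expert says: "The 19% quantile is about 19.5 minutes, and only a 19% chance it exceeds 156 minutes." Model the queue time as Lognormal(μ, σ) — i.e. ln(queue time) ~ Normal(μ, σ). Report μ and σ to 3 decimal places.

μ ≈ 4.010, σ ≈ 1.184

If T ~ Lognormal(μ,σ) then ln T ~ Normal(μ,σ), so the p-quantile of ln T is μ + z_p·σ.
ln(19.5) = 2.97 and ln(156) = 5.05; z_{0.19} = -0.8779, z_{0.81} = 0.8779.
σ = (5.05 − 2.97)/(0.8779 − (-0.8779)) = 1.184.
μ = 2.97 − (-0.8779)·1.184 = 4.010.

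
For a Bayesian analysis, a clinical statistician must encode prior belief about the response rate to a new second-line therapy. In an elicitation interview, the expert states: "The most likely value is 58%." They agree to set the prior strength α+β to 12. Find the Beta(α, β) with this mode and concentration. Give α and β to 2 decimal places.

For α,β > 1 the Beta mode is (α−1)/(α+β−2). With α+β = 12, the mode is (α−1)/10.
Set (α−1)/10 = 0.58 → α = 1 + 0.58·10 = 6.80.
β = 12 − α = 5.20.

α = 6.80, β = 5.20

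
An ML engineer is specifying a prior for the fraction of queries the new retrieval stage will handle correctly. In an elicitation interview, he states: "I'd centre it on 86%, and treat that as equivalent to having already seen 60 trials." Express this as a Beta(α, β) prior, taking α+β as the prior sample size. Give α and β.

Under the effective-sample-size interpretation, Beta(α, β) has prior mean α/(α+β) and prior sample size α+β.
So α+β = 60 and α/(α+β) = 0.86, giving α = 0.86·60 = 51.6 and β = 60 − 51.6 = 8.4.

α = 51.6, β = 8.4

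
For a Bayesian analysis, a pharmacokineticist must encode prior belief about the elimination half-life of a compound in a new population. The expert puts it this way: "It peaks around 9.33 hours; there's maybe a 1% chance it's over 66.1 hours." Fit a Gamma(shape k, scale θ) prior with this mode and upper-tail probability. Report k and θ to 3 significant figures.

Gamma(k,θ) with k>1 has mode (k−1)θ, so θ = 9.33/(k−1).
Need P(X < 66.1) = 0.99 with θ tied to k this way. Start at k = 2, θ = 9.33: P(X<66.1) ≈ 0.993.
Too high — lower k to spread out. Iterating converges to k ≈ 1.91.
Then θ = 9.33/(1.91−1) ≈ 10.2.

k ≈ 1.91, θ ≈ 10.2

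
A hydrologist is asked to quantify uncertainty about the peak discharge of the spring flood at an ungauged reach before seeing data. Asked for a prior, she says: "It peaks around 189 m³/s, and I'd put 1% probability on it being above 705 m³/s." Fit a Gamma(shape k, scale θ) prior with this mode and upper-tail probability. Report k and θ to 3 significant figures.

Gamma(k,θ) with k>1 has mode (k−1)θ, so θ = 189/(k−1).
Need P(X < 705) = 0.99 with θ tied to k this way. Start at k = 2, θ = 189: P(X<705) ≈ 0.887.
Too low — raise k to concentrate. Iterating converges to k ≈ 3.46.
Then θ = 189/(3.46−1) ≈ 76.9.

k ≈ 3.46, θ ≈ 76.9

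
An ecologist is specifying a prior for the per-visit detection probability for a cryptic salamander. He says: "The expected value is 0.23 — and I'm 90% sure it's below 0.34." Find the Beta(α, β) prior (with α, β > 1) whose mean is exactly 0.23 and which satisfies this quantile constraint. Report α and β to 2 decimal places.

With mean 0.23 fixed, write α = 0.23s, β = 0.77s where s = α+β.
Need P(θ < 0.34) = 0.9 under Beta(0.23s, 0.77s). Normal approximation: (q−m)/√(m(1−m)/s) ≈ z_{0.9} = 1.28, so s ≈ 0.23·0.77·(1.28)²/(0.34−0.23)² = 24.0.
At s = 24.0: P(θ<0.34) ≈ 0.894. Adjusting to match 0.9 gives s ≈ 25.43.
So α = 0.23·25.43 ≈ 5.85, β = 0.77·25.43 ≈ 19.58.

α ≈ 5.85, β ≈ 19.58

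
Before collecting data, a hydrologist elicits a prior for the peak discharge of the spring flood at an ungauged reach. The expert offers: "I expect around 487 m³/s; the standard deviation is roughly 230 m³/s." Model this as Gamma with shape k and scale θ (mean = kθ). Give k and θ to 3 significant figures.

For Gamma(k, scale θ): mean = kθ, variance = kθ², so CV = 1/√k.
CV = SD/mean = 230/487 = 0.4723, hence k = 1/CV² = 4.48.
Then θ = mean/k = 487/4.48 = 109.

k ≈ 4.48, θ ≈ 109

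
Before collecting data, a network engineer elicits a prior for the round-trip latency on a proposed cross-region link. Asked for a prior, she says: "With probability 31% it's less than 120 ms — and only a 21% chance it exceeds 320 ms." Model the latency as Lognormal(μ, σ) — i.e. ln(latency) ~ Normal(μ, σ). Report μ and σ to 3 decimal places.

μ ≈ 5.161, σ ≈ 0.753

If T ~ Lognormal(μ,σ) then ln T ~ Normal(μ,σ), so the p-quantile of ln T is μ + z_p·σ.
ln(120) = 4.787 and ln(320) = 5.768; z_{0.31} = -0.4959, z_{0.79} = 0.8064.
σ = (5.768 − 4.787)/(0.8064 − (-0.4959)) = 0.753.
μ = 4.787 − (-0.4959)·0.753 = 5.161.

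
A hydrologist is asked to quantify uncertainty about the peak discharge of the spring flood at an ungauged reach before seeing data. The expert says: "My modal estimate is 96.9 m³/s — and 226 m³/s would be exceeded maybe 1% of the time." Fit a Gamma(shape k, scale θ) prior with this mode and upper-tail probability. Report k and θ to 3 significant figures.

Gamma(k,θ) with k>1 has mode (k−1)θ, so θ = 96.9/(k−1).
Need P(X < 226) = 0.99 with θ tied to k this way. Start at k = 2, θ = 96.9: P(X<226) ≈ 0.677.
Too low — raise k to concentrate. Iterating converges to k ≈ 7.64.
Then θ = 96.9/(7.64−1) ≈ 14.6.

k ≈ 7.64, θ ≈ 14.6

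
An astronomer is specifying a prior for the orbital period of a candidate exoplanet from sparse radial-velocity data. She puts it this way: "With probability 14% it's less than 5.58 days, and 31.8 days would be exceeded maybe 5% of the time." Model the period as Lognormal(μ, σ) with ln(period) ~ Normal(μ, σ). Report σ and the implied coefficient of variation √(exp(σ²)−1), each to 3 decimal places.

If T ~ Lognormal(μ,σ) then ln T ~ Normal(μ,σ), so the p-quantile of ln T is μ + z_p·σ.
ln(5.58) = 1.719 and ln(31.8) = 3.459; z_{0.14} = -1.08, z_{0.95} = 1.645.
σ = (3.459 − 1.719)/(1.645 − (-1.08)) = 0.639.
μ = 1.719 − (-1.08)·0.639 = 2.409.
CV = √(exp(σ²)−1) = √(exp(0.4078)−1) = 0.710.

σ ≈ 0.639, CV ≈ 0.710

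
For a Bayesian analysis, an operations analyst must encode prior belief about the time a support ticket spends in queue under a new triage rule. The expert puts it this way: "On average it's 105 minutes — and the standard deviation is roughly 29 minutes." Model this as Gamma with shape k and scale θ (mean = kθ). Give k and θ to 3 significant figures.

For Gamma(k, scale θ): mean = kθ, variance = kθ², so CV = 1/√k.
CV = SD/mean = 29/105 = 0.2762, hence k = 1/CV² = 13.1.
Then θ = mean/k = 105/13.1 = 8.01.

k ≈ 13.1, θ ≈ 8.01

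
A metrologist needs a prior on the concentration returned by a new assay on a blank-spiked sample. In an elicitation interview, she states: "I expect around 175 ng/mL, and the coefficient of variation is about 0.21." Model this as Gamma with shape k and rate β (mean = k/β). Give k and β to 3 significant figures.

k ≈ 22.7, β ≈ 0.13

For Gamma(k, rate β): mean = k/β, variance = k/β², so CV = 1/√k.
CV = 0.21, hence k = 1/CV² = 22.7.
Then β = k/mean = 22.7/175 = 0.13.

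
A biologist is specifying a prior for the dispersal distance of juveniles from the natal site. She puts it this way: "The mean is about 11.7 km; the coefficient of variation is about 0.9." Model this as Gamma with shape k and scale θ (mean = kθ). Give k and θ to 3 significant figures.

For Gamma(k, scale θ): mean = kθ, variance = kθ², so CV = 1/√k.
CV = 0.9, hence k = 1/CV² = 1.23.
Then θ = mean/k = 11.7/1.23 = 9.48.

k ≈ 1.23, θ ≈ 9.48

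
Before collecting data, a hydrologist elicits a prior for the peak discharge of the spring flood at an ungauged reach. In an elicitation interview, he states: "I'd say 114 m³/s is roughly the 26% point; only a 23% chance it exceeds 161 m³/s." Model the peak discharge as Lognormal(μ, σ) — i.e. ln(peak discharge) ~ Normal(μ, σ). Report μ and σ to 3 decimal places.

μ ≈ 4.897, σ ≈ 0.250

If T ~ Lognormal(μ,σ) then ln T ~ Normal(μ,σ), so the p-quantile of ln T is μ + z_p·σ.
ln(114) = 4.736 and ln(161) = 5.081; z_{0.26} = -0.6433, z_{0.77} = 0.7388.
σ = (5.081 − 4.736)/(0.7388 − (-0.6433)) = 0.250.
μ = 4.736 − (-0.6433)·0.250 = 4.897.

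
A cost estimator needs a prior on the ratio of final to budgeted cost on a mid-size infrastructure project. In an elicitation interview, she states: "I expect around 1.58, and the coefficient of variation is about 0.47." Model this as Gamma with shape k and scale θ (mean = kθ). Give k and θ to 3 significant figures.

k ≈ 4.53, θ ≈ 0.349

For Gamma(k, scale θ): mean = kθ, variance = kθ², so CV = 1/√k.
CV = 0.47, hence k = 1/CV² = 4.53.
Then θ = mean/k = 1.58/4.53 = 0.349.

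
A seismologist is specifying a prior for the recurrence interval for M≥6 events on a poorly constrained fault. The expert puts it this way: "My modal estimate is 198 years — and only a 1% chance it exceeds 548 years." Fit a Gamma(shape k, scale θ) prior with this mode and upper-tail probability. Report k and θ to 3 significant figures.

k ≈ 5.43, θ ≈ 44.7

Gamma(k,θ) with k>1 has mode (k−1)θ, so θ = 198/(k−1).
Need P(X < 548) = 0.99 with θ tied to k this way. Start at k = 2, θ = 198: P(X<548) ≈ 0.763.
Too low — raise k to concentrate. Iterating converges to k ≈ 5.43.
Then θ = 198/(5.43−1) ≈ 44.7.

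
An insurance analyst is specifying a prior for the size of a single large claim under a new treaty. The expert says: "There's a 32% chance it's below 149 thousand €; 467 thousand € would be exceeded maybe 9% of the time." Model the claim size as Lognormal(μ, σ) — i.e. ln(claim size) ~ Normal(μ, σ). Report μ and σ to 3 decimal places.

μ ≈ 5.299, σ ≈ 0.632

If T ~ Lognormal(μ,σ) then ln T ~ Normal(μ,σ), so the p-quantile of ln T is μ + z_p·σ.
ln(149) = 5.004 and ln(467) = 6.146; z_{0.32} = -0.4677, z_{0.91} = 1.341.
σ = (6.146 − 5.004)/(1.341 − (-0.4677)) = 0.632.
μ = 5.004 − (-0.4677)·0.632 = 5.299.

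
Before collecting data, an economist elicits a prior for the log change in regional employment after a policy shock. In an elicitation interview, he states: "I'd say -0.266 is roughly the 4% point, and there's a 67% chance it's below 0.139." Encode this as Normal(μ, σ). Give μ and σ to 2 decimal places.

μ = 0.06, σ = 0.18

The p-quantile of Normal(μ,σ) is μ + z_p·σ, with z_{0.04} = -1.751 and z_{0.67} = 0.4399.
Eliminate σ: μ = (z₂·x₁ − z₁·x₂)/(z₂ − z₁) = (0.4399·-0.266 − (-1.751)·0.139)/2.191 = 0.06.
Then σ = (x₂ − x₁)/(z₂ − z₁) = (0.139 − -0.266)/2.191 = 0.18.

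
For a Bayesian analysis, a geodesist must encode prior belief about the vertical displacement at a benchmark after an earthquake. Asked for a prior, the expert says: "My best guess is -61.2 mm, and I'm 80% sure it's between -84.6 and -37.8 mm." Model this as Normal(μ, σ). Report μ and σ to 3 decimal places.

μ = -61.200, σ = 18.259

A symmetric 80% interval runs μ ± z·σ with z = 1.282.
Half-width = 23.4, so σ = 23.4/1.282 = 18.259.
μ is the stated best guess, -61.200.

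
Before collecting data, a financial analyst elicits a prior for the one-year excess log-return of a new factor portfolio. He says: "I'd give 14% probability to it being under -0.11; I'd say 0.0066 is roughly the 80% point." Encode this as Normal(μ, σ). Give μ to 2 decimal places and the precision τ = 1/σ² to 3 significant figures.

The p-quantile of Normal(μ,σ) is μ + z_p·σ, with z_{0.14} = -1.08 and z_{0.8} = 0.8416.
Eliminate σ: μ = (z₂·x₁ − z₁·x₂)/(z₂ − z₁) = (0.8416·-0.11 − (-1.08)·0.0066)/1.922 = -0.04.
Then σ = (x₂ − x₁)/(z₂ − z₁) = (0.0066 − -0.11)/1.922 = 0.06.
Precision τ = 1/σ² = 1/0.06067² = 272.

μ = -0.04, τ = 272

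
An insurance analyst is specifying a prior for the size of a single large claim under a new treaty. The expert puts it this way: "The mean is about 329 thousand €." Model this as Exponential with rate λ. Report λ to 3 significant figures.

Exponential mean = 1/λ, so λ = 1/329.0 = 0.00304.

λ ≈ 0.00304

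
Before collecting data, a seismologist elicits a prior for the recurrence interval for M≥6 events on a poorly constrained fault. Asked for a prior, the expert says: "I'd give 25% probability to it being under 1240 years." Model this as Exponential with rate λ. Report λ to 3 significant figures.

P(T < 1240.0) = 1 − e^(−λ·1240.0) = 0.25, so λ = −ln(1−0.25)/1240.0 = −ln(0.75)/1240.0 = 0.000232.

λ ≈ 0.000232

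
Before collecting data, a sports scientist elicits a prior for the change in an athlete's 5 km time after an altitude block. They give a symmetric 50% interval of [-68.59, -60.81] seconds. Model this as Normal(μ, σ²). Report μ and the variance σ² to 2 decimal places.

μ = -64.70, σ² = 33.26

A symmetric 50% interval runs μ ± z·σ with z = 0.6745.
Half-width = 3.89, so σ = 3.89/0.6745 = 5.767 and σ² = 33.26.
μ is the interval midpoint, -64.70.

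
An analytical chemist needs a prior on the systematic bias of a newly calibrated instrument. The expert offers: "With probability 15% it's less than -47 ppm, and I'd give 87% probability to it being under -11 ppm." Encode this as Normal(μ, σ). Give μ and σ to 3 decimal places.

μ = -29.749, σ = 16.645

The p-quantile of Normal(μ,σ) is μ + z_p·σ, with z_{0.15} = -1.036 and z_{0.87} = 1.126.
Eliminate σ: μ = (z₂·x₁ − z₁·x₂)/(z₂ − z₁) = (1.126·-47 − (-1.036)·-11)/2.163 = -29.749.
Then σ = (x₂ − x₁)/(z₂ − z₁) = (-11 − -47)/2.163 = 16.645.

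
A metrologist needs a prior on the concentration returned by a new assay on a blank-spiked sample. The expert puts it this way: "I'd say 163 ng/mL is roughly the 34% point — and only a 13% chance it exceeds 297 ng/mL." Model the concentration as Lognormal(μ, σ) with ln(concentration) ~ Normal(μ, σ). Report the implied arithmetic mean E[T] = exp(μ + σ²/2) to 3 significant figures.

If T ~ Lognormal(μ,σ) then ln T ~ Normal(μ,σ), so the p-quantile of ln T is μ + z_p·σ.
ln(163) = 5.094 and ln(297) = 5.694; z_{0.34} = -0.4125, z_{0.87} = 1.126.
σ = (5.694 − 5.094)/(1.126 − (-0.4125)) = 0.390.
μ = 5.094 − (-0.4125)·0.390 = 5.255.
E[T] = exp(μ + σ²/2) = exp(5.255 + 0.0760) = 207 ng/mL.

E[T] ≈ 207 ng/mL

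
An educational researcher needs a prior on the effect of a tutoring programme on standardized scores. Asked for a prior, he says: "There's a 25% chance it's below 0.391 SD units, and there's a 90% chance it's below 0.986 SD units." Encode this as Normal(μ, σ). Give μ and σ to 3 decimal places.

μ = 0.596, σ = 0.304

The p-quantile of Normal(μ,σ) is μ + z_p·σ, with z_{0.25} = -0.6745 and z_{0.9} = 1.282.
Eliminate σ: μ = (z₂·x₁ − z₁·x₂)/(z₂ − z₁) = (1.282·0.391 − (-0.6745)·0.986)/1.956 = 0.596.
Then σ = (x₂ − x₁)/(z₂ − z₁) = (0.986 − 0.391)/1.956 = 0.304.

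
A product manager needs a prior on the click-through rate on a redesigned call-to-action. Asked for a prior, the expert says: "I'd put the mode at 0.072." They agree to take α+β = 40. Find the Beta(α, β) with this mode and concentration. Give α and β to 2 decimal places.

α = 3.74, β = 36.26

For α,β > 1 the Beta mode is (α−1)/(α+β−2). With α+β = 40, the mode is (α−1)/38.
Set (α−1)/38 = 0.072 → α = 1 + 0.072·38 = 3.74.
β = 40 − α = 36.26.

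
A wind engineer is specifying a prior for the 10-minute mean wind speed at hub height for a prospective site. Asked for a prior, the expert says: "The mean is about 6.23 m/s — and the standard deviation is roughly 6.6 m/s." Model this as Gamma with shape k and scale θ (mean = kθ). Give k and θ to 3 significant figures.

k ≈ 0.891, θ ≈ 6.99

For Gamma(k, scale θ): mean = kθ, variance = kθ², so CV = 1/√k.
CV = SD/mean = 6.6/6.23 = 1.059, hence k = 1/CV² = 0.891.
Then θ = mean/k = 6.23/0.891 = 6.99.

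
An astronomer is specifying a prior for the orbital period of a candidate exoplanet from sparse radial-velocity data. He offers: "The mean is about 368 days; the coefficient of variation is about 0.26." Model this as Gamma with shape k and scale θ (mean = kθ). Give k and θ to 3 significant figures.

k ≈ 14.8, θ ≈ 24.9

For Gamma(k, scale θ): mean = kθ, variance = kθ², so CV = 1/√k.
CV = 0.26, hence k = 1/CV² = 14.8.
Then θ = mean/k = 368/14.8 = 24.9.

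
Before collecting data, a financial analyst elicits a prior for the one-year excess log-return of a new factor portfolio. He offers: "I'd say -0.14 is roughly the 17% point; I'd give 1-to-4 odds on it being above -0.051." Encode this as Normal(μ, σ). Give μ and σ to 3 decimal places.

For Normal(μ,σ), the p-quantile is μ + z_p·σ. Here z_{0.17} = -0.9542, z_{0.8} = 0.8416.
So -0.14 = μ − 0.9542σ and -0.051 = μ + 0.8416σ.
Subtracting: σ = (-0.051 − -0.14)/(0.8416 − (-0.9542)) = 0.050.
Then μ = -0.14 − (-0.9542)·0.050 = -0.093.

μ = -0.093, σ = 0.050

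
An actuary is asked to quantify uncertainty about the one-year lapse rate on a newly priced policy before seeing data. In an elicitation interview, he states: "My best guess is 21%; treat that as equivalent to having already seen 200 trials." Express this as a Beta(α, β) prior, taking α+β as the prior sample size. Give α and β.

α = 42, β = 158

Under the effective-sample-size interpretation, Beta(α, β) has prior mean α/(α+β) and prior sample size α+β.
So α+β = 200 and α/(α+β) = 0.21, giving α = 0.21·200 = 42 and β = 200 − 42 = 158.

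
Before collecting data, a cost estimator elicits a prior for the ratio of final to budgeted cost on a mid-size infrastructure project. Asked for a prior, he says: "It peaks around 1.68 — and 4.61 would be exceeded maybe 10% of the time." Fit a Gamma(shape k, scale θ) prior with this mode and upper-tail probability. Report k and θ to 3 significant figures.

k ≈ 2.88, θ ≈ 0.895

Gamma(k,θ) with k>1 has mode (k−1)θ, so θ = 1.68/(k−1).
Need P(X < 4.61) = 0.9 with θ tied to k this way. Start at k = 2, θ = 1.68: P(X<4.61) ≈ 0.759.
Too low — raise k to concentrate. Iterating converges to k ≈ 2.88.
Then θ = 1.68/(2.88−1) ≈ 0.895.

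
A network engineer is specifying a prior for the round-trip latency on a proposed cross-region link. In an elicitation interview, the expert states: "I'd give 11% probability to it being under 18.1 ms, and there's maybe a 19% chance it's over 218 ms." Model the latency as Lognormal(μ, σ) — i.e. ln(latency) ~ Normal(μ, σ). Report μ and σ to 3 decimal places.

μ ≈ 4.346, σ ≈ 1.183

If T ~ Lognormal(μ,σ) then ln T ~ Normal(μ,σ), so the p-quantile of ln T is μ + z_p·σ.
ln(18.1) = 2.896 and ln(218) = 5.384; z_{0.11} = -1.227, z_{0.81} = 0.8779.
σ = (5.384 − 2.896)/(0.8779 − (-1.227)) = 1.183.
μ = 2.896 − (-1.227)·1.183 = 4.346.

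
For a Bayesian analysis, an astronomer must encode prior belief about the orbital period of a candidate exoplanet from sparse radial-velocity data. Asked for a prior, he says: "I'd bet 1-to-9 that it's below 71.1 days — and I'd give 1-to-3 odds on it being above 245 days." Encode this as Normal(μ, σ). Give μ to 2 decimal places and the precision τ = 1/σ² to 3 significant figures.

The p-quantile of Normal(μ,σ) is μ + z_p·σ, with z_{0.1} = -1.282 and z_{0.75} = 0.6745.
Eliminate σ: μ = (z₂·x₁ − z₁·x₂)/(z₂ − z₁) = (0.6745·71.1 − (-1.282)·245)/1.956 = 185.04.
Then σ = (x₂ − x₁)/(z₂ − z₁) = (245 − 71.1)/1.956 = 88.90.
Precision τ = 1/σ² = 1/88.9² = 0.000127.

μ = 185.04, τ = 0.000127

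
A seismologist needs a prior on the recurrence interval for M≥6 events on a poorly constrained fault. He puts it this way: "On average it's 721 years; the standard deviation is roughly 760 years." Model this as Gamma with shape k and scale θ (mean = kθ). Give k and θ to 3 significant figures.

For Gamma(k, scale θ): mean = kθ, variance = kθ², so CV = 1/√k.
CV = SD/mean = 760/721 = 1.054, hence k = 1/CV² = 0.9.
Then θ = mean/k = 721/0.9 = 801.

k ≈ 0.9, θ ≈ 801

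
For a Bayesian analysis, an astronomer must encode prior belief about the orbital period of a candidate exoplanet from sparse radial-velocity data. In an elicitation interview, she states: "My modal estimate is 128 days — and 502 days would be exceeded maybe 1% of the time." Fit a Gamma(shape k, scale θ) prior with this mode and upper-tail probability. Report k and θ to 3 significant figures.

Gamma(k,θ) with k>1 has mode (k−1)θ, so θ = 128/(k−1).
Need P(X < 502) = 0.99 with θ tied to k this way. Start at k = 2, θ = 128: P(X<502) ≈ 0.903.
Too low — raise k to concentrate. Iterating converges to k ≈ 3.25.
Then θ = 128/(3.25−1) ≈ 56.9.

k ≈ 3.25, θ ≈ 56.9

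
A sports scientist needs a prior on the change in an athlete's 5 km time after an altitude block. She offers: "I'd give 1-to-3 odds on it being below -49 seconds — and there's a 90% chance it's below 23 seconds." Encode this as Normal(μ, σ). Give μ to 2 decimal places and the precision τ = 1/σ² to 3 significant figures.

μ = -24.17, τ = 0.000738

The p-quantile of Normal(μ,σ) is μ + z_p·σ, with z_{0.25} = -0.6745 and z_{0.9} = 1.282.
Eliminate σ: μ = (z₂·x₁ − z₁·x₂)/(z₂ − z₁) = (1.282·-49 − (-0.6745)·23)/1.956 = -24.17.
Then σ = (x₂ − x₁)/(z₂ − z₁) = (23 − -49)/1.956 = 36.81.
Precision τ = 1/σ² = 1/36.81² = 0.000738.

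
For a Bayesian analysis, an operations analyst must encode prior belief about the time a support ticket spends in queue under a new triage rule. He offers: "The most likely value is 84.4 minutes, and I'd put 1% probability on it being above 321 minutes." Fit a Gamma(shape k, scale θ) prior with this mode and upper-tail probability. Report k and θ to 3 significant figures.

Gamma(k,θ) with k>1 has mode (k−1)θ, so θ = 84.4/(k−1).
Need P(X < 321) = 0.99 with θ tied to k this way. Start at k = 2, θ = 84.4: P(X<321) ≈ 0.893.
Too low — raise k to concentrate. Iterating converges to k ≈ 3.37.
Then θ = 84.4/(3.37−1) ≈ 35.5.

k ≈ 3.37, θ ≈ 35.5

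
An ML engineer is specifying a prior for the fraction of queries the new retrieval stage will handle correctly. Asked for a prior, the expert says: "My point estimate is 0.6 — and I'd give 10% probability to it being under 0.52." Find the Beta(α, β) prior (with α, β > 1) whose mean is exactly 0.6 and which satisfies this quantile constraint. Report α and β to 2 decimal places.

α ≈ 37.38, β ≈ 24.92

With mean 0.6 fixed, write α = 0.6s, β = 0.4s where s = α+β.
Need P(θ < 0.52) = 0.1 under Beta(0.6s, 0.4s). Normal approximation: (q−m)/√(m(1−m)/s) ≈ z_{0.1} = -1.28, so s ≈ 0.6·0.4·(-1.28)²/(0.52−0.6)² = 61.6.
At s = 61.6: P(θ<0.52) ≈ 0.101. Adjusting to match 0.1 gives s ≈ 62.31.
So α = 0.6·62.31 ≈ 37.38, β = 0.4·62.31 ≈ 24.92.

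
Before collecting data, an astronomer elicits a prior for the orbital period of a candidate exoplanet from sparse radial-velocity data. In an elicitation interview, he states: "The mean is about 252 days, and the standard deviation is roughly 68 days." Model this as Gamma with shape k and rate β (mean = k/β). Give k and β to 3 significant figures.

k ≈ 13.7, β ≈ 0.0545

For Gamma(k, rate β): mean = k/β, variance = k/β², so CV = 1/√k.
CV = SD/mean = 68/252 = 0.2698, hence k = 1/CV² = 13.7.
Then β = k/mean = 13.7/252 = 0.0545.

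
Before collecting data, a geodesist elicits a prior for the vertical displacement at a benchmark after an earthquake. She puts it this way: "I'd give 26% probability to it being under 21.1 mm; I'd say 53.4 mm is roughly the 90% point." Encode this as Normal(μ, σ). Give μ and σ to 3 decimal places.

For Normal(μ,σ), the p-quantile is μ + z_p·σ. Here z_{0.26} = -0.6433, z_{0.9} = 1.282.
So 21.1 = μ − 0.6433σ and 53.4 = μ + 1.282σ.
Subtracting: σ = (53.4 − 21.1)/(1.282 − (-0.6433)) = 16.780.
Then μ = 21.1 − (-0.6433)·16.780 = 31.895.

μ = 31.895, σ = 16.780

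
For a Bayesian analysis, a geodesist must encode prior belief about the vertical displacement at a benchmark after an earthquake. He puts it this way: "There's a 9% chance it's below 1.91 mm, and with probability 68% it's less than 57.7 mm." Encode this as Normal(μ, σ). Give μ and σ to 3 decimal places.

The p-quantile of Normal(μ,σ) is μ + z_p·σ, with z_{0.09} = -1.341 and z_{0.68} = 0.4677.
Eliminate σ: μ = (z₂·x₁ − z₁·x₂)/(z₂ − z₁) = (0.4677·1.91 − (-1.341)·57.7)/1.808 = 43.272.
Then σ = (x₂ − x₁)/(z₂ − z₁) = (57.7 − 1.91)/1.808 = 30.850.

μ = 43.272, σ = 30.850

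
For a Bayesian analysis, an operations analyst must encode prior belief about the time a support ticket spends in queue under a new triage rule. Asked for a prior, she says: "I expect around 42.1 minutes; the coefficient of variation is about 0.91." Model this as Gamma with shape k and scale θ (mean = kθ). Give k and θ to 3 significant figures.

k ≈ 1.21, θ ≈ 34.9

For Gamma(k, scale θ): mean = kθ, variance = kθ², so CV = 1/√k.
CV = 0.91, hence k = 1/CV² = 1.21.
Then θ = mean/k = 42.1/1.21 = 34.9.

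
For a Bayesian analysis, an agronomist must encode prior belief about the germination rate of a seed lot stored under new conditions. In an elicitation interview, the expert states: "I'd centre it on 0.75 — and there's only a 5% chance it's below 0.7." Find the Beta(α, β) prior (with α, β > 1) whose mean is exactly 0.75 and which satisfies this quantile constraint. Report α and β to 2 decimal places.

With mean 0.75 fixed, write α = 0.75s, β = 0.25s where s = α+β.
Need P(θ < 0.7) = 0.05 under Beta(0.75s, 0.25s). Normal approximation: (q−m)/√(m(1−m)/s) ≈ z_{0.05} = -1.64, so s ≈ 0.75·0.25·(-1.64)²/(0.7−0.75)² = 202.9.
At s = 202.9: P(θ<0.7) ≈ 0.054. Adjusting to match 0.05 gives s ≈ 213.04.
So α = 0.75·213.04 ≈ 159.78, β = 0.25·213.04 ≈ 53.26.

α ≈ 159.78, β ≈ 53.26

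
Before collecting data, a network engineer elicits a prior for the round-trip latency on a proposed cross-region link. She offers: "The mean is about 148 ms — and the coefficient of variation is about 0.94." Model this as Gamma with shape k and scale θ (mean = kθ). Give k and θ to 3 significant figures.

For Gamma(k, scale θ): mean = kθ, variance = kθ², so CV = 1/√k.
CV = 0.94, hence k = 1/CV² = 1.13.
Then θ = mean/k = 148/1.13 = 131.

k ≈ 1.13, θ ≈ 131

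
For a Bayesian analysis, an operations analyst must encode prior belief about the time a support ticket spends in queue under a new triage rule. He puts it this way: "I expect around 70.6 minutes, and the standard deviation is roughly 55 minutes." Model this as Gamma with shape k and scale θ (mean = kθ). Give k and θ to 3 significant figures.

k ≈ 1.65, θ ≈ 42.8

For Gamma(k, scale θ): mean = kθ, variance = kθ², so CV = 1/√k.
CV = SD/mean = 55/70.6 = 0.779, hence k = 1/CV² = 1.65.
Then θ = mean/k = 70.6/1.65 = 42.8.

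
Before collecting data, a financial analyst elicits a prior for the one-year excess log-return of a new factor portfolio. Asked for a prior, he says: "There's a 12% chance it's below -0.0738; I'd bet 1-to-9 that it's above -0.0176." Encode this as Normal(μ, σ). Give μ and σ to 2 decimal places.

For Normal(μ,σ), the p-quantile is μ + z_p·σ. Here z_{0.12} = -1.175, z_{0.9} = 1.282.
So -0.0738 = μ − 1.175σ and -0.0176 = μ + 1.282σ.
Subtracting: σ = (-0.0176 − -0.0738)/(1.282 − (-1.175)) = 0.02.
Then μ = -0.0738 − (-1.175)·0.02 = -0.05.

μ = -0.05, σ = 0.02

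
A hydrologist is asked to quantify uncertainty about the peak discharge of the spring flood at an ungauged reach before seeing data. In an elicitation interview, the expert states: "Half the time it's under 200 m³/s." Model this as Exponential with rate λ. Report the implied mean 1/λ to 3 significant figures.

Exponential median = ln 2 / λ, so λ = ln 2 / 200.0 = 0.00347.
Mean = 1/λ = 289 m³/s.

mean ≈ 289 m³/s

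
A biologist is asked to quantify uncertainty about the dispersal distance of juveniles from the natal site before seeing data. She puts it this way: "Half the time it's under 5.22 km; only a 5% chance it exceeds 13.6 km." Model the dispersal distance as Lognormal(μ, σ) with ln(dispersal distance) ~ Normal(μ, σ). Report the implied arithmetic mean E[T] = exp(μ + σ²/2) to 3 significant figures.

E[T] ≈ 6.18 km

If T ~ Lognormal(μ,σ) then ln T ~ Normal(μ,σ), so the p-quantile of ln T is μ + z_p·σ.
ln(5.22) = 1.652 and ln(13.6) = 2.61; z_{0.5} = 0, z_{0.95} = 1.645.
σ = (2.61 − 1.652)/(1.645 − (0)) = 0.582.
μ = 1.652 − (0)·0.582 = 1.652.
E[T] = exp(μ + σ²/2) = exp(1.652 + 0.1695) = 6.18 km.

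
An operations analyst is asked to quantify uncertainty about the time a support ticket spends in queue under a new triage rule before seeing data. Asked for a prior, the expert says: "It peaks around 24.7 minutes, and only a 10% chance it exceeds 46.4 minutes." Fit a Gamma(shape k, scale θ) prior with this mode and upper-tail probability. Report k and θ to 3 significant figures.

k ≈ 5.81, θ ≈ 5.14

Gamma(k,θ) with k>1 has mode (k−1)θ, so θ = 24.7/(k−1).
Need P(X < 46.4) = 0.9 with θ tied to k this way. Start at k = 2, θ = 24.7: P(X<46.4) ≈ 0.560.
Too low — raise k to concentrate. Iterating converges to k ≈ 5.81.
Then θ = 24.7/(5.81−1) ≈ 5.14.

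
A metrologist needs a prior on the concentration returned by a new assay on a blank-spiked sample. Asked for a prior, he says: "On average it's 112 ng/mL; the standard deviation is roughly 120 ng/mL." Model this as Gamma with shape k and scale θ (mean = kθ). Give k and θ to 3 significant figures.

For Gamma(k, scale θ): mean = kθ, variance = kθ², so CV = 1/√k.
CV = SD/mean = 120/112 = 1.071, hence k = 1/CV² = 0.871.
Then θ = mean/k = 112/0.871 = 129.

k ≈ 0.871, θ ≈ 129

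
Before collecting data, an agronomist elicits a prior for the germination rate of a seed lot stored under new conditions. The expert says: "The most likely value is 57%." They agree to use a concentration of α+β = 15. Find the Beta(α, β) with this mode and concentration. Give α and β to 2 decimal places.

α = 8.41, β = 6.59

For α,β > 1 the Beta mode is (α−1)/(α+β−2). With α+β = 15, the mode is (α−1)/13.
Set (α−1)/13 = 0.57 → α = 1 + 0.57·13 = 8.41.
β = 15 − α = 6.59.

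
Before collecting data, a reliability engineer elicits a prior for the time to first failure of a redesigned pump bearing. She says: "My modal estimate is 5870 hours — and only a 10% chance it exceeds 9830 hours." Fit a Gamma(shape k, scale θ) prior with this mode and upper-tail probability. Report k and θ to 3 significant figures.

k ≈ 8.11, θ ≈ 826

Gamma(k,θ) with k>1 has mode (k−1)θ, so θ = 5870/(k−1).
Need P(X < 9830) = 0.9 with θ tied to k this way. Start at k = 2, θ = 5870: P(X<9830) ≈ 0.499.
Too low — raise k to concentrate. Iterating converges to k ≈ 8.11.
Then θ = 5870/(8.11−1) ≈ 826.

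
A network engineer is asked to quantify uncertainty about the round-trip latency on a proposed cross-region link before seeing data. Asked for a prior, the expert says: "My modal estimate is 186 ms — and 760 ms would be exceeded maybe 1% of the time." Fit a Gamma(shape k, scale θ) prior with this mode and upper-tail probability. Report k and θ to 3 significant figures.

k ≈ 3.1, θ ≈ 88.7

Gamma(k,θ) with k>1 has mode (k−1)θ, so θ = 186/(k−1).
Need P(X < 760) = 0.99 with θ tied to k this way. Start at k = 2, θ = 186: P(X<760) ≈ 0.915.
Too low — raise k to concentrate. Iterating converges to k ≈ 3.1.
Then θ = 186/(3.1−1) ≈ 88.7.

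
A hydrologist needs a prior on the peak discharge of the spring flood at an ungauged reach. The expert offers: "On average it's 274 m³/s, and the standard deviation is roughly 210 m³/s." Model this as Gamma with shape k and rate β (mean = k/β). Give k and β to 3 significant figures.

k ≈ 1.7, β ≈ 0.00621

For Gamma(k, rate β): mean = k/β, variance = k/β², so CV = 1/√k.
CV = SD/mean = 210/274 = 0.7664, hence k = 1/CV² = 1.7.
Then β = k/mean = 1.7/274 = 0.00621.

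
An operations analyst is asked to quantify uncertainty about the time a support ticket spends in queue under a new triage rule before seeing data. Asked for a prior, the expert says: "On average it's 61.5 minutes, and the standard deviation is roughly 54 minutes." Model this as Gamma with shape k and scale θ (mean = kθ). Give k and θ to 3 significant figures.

k ≈ 1.3, θ ≈ 47.4

For Gamma(k, scale θ): mean = kθ, variance = kθ², so CV = 1/√k.
CV = SD/mean = 54/61.5 = 0.878, hence k = 1/CV² = 1.3.
Then θ = mean/k = 61.5/1.3 = 47.4.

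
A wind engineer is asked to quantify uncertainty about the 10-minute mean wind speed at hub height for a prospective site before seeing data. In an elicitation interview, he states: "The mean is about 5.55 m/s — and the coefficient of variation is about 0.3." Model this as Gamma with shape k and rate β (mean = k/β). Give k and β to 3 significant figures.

For Gamma(k, rate β): mean = k/β, variance = k/β², so CV = 1/√k.
CV = 0.3, hence k = 1/CV² = 11.1.
Then β = k/mean = 11.1/5.55 = 2.

k ≈ 11.1, β ≈ 2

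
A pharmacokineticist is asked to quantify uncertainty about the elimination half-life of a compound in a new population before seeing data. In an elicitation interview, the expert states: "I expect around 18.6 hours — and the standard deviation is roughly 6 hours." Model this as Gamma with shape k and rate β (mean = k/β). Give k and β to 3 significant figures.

k ≈ 9.61, β ≈ 0.517

For Gamma(k, rate β): mean = k/β, variance = k/β², so CV = 1/√k.
CV = SD/mean = 6/18.6 = 0.3226, hence k = 1/CV² = 9.61.
Then β = k/mean = 9.61/18.6 = 0.517.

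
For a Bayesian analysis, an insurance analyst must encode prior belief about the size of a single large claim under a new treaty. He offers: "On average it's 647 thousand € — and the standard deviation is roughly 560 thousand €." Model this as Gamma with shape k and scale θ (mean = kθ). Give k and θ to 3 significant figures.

k ≈ 1.33, θ ≈ 485

For Gamma(k, scale θ): mean = kθ, variance = kθ², so CV = 1/√k.
CV = SD/mean = 560/647 = 0.8655, hence k = 1/CV² = 1.33.
Then θ = mean/k = 647/1.33 = 485.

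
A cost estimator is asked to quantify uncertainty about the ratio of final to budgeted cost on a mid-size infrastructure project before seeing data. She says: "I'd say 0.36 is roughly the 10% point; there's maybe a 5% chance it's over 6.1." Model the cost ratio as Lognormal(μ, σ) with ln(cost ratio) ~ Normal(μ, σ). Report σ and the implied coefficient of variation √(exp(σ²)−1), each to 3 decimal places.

If T ~ Lognormal(μ,σ) then ln T ~ Normal(μ,σ), so the p-quantile of ln T is μ + z_p·σ.
ln(0.36) = -1.022 and ln(6.1) = 1.808; z_{0.1} = -1.282, z_{0.95} = 1.645.
σ = (1.808 − -1.022)/(1.645 − (-1.282)) = 0.967.
μ = -1.022 − (-1.282)·0.967 = 0.218.
CV = √(exp(σ²)−1) = √(exp(0.9352)−1) = 1.244.

σ ≈ 0.967, CV ≈ 1.244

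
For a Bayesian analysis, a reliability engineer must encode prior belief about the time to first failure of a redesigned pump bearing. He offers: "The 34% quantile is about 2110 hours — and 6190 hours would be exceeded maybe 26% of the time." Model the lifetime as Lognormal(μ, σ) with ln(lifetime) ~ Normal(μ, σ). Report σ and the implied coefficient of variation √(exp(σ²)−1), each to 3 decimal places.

If T ~ Lognormal(μ,σ) then ln T ~ Normal(μ,σ), so the p-quantile of ln T is μ + z_p·σ.
ln(2110) = 7.654 and ln(6190) = 8.731; z_{0.34} = -0.4125, z_{0.74} = 0.6433.
σ = (8.731 − 7.654)/(0.6433 − (-0.4125)) = 1.019.
μ = 7.654 − (-0.4125)·1.019 = 8.075.
CV = √(exp(σ²)−1) = √(exp(1.0391)−1) = 1.352.

σ ≈ 1.019, CV ≈ 1.352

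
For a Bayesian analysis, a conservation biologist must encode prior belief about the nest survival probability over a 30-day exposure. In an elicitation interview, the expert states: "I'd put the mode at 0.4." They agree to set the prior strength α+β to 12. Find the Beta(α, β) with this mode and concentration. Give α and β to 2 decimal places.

For α,β > 1 the Beta mode is (α−1)/(α+β−2). With α+β = 12, the mode is (α−1)/10.
Set (α−1)/10 = 0.4 → α = 1 + 0.4·10 = 5.00.
β = 12 − α = 7.00.

α = 5.00, β = 7.00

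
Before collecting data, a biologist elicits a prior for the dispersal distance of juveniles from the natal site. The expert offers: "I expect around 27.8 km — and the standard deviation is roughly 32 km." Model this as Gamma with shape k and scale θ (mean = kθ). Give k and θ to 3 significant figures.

k ≈ 0.755, θ ≈ 36.8

For Gamma(k, scale θ): mean = kθ, variance = kθ², so CV = 1/√k.
CV = SD/mean = 32/27.8 = 1.151, hence k = 1/CV² = 0.755.
Then θ = mean/k = 27.8/0.755 = 36.8.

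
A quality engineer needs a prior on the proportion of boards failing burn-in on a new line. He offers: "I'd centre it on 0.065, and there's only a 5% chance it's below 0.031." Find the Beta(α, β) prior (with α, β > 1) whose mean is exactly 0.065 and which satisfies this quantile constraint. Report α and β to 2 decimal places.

α ≈ 6.90, β ≈ 99.30

With mean 0.065 fixed, write α = 0.065s, β = 0.935s where s = α+β.
Need P(θ < 0.031) = 0.05 under Beta(0.065s, 0.935s). Normal approximation: (q−m)/√(m(1−m)/s) ≈ z_{0.05} = -1.64, so s ≈ 0.065·0.935·(-1.64)²/(0.031−0.065)² = 142.2.
At s = 142.2: P(θ<0.031) ≈ 0.026. Adjusting to match 0.05 gives s ≈ 106.20.
So α = 0.065·106.20 ≈ 6.90, β = 0.935·106.20 ≈ 99.30.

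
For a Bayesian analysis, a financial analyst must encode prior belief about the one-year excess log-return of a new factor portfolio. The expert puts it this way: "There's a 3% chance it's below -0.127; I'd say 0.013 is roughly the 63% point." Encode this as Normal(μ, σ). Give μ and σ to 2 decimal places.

For Normal(μ,σ), the p-quantile is μ + z_p·σ. Here z_{0.03} = -1.881, z_{0.63} = 0.3319.
So -0.127 = μ − 1.881σ and 0.013 = μ + 0.3319σ.
Subtracting: σ = (0.013 − -0.127)/(0.3319 − (-1.881)) = 0.06.
Then μ = -0.127 − (-1.881)·0.06 = -0.01.

μ = -0.01, σ = 0.06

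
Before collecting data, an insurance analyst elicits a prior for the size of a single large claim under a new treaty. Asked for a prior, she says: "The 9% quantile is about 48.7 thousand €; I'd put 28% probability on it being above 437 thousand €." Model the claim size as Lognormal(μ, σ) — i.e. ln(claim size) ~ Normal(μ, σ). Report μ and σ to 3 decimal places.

μ ≈ 5.415, σ ≈ 1.141

If T ~ Lognormal(μ,σ) then ln T ~ Normal(μ,σ), so the p-quantile of ln T is μ + z_p·σ.
ln(48.7) = 3.886 and ln(437) = 6.08; z_{0.09} = -1.341, z_{0.72} = 0.5828.
σ = (6.08 − 3.886)/(0.5828 − (-1.341)) = 1.141.
μ = 3.886 − (-1.341)·1.141 = 5.415.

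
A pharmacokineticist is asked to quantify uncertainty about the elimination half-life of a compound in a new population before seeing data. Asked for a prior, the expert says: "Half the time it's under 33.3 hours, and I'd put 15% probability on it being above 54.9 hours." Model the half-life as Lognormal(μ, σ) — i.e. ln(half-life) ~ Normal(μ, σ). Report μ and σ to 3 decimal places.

If T ~ Lognormal(μ,σ) then ln T ~ Normal(μ,σ), so the p-quantile of ln T is μ + z_p·σ.
ln(33.3) = 3.506 and ln(54.9) = 4.006; z_{0.5} = 0, z_{0.85} = 1.036.
σ = (4.006 − 3.506)/(1.036 − (0)) = 0.482.
μ = 3.506 − (0)·0.482 = 3.506.

μ ≈ 3.506, σ ≈ 0.482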